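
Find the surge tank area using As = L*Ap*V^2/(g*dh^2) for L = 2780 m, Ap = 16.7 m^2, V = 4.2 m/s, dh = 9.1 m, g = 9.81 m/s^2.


As = 2780 * 16.7 * 4.2^2 / (9.81 * 9.1^2) = 1008.1103 m^2


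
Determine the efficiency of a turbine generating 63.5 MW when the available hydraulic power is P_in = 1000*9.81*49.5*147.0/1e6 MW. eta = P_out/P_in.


P_in = 1000 * 9.81 * 49.5 * 147.0 / 1e6 = 71.3825 MW
eta = 63.5 / 71.3825 = 0.8896


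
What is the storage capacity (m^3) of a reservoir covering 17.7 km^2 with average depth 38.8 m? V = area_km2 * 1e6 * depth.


V = 17.7 * 1e6 * 38.8 = 6.8676e+08 m^3


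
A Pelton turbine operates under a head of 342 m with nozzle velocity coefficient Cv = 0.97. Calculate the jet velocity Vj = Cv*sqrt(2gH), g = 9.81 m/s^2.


Vj = 0.97 * sqrt(2*9.81*342) = 79.4574 m/s


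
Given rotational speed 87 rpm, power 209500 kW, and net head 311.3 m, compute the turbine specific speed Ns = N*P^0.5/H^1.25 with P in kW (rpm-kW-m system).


Ns = 87 * 209500^0.5 / 311.3^1.25 = 30.4535


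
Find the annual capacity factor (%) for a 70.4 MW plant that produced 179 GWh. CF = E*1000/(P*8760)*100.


CF = 179 * 1000 / (70.4 * 8760) * 100 = 29.0253 %


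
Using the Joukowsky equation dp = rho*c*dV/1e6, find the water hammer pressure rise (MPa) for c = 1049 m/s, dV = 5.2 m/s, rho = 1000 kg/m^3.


dp = 1000 * 1049 * 5.2 / 1e6 = 5.4548 MPa


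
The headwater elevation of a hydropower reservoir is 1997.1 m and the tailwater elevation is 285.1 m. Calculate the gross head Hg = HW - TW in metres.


Hg = 1997.1 - 285.1 = 1712.0000 m


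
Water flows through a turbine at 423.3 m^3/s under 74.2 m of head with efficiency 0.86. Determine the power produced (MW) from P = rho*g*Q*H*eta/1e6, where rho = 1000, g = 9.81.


P = 1000 * 9.81 * 423.3 * 74.2 * 0.86 / 1e6 = 264.9840 MW


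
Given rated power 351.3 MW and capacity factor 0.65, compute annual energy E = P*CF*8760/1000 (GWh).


E = 351.3 * 0.65 * 8760 / 1000 = 2000.3022 GWh


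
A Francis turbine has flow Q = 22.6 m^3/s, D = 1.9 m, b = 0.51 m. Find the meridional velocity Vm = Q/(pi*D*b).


Vm = 22.6 / (pi * 1.9 * 0.51) = 7.4239 m/s


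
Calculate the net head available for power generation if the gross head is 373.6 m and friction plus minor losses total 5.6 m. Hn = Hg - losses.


Hn = 373.6 - 5.6 = 368.0000 m


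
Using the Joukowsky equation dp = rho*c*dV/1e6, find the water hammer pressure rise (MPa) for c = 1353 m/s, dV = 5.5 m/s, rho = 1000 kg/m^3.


dp = 1000 * 1353 * 5.5 / 1e6 = 7.4415 MPa


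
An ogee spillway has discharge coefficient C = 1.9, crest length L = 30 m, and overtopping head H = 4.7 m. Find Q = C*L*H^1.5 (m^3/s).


Q = 1.9 * 30 * 4.7^1.5 = 580.7934 m^3/s


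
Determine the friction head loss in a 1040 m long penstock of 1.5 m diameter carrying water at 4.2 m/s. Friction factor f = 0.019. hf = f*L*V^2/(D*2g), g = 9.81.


hf = 0.019 * 1040 * 4.2^2 / (1.5 * 2 * 9.81) = 11.8439 m


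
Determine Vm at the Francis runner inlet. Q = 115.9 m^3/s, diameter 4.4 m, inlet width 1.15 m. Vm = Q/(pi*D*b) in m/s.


Vm = 115.9 / (pi * 4.4 * 1.15) = 7.2909 m/s


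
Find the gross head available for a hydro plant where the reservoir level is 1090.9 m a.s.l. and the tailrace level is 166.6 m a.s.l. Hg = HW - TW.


Hg = 1090.9 - 166.6 = 924.3000 m


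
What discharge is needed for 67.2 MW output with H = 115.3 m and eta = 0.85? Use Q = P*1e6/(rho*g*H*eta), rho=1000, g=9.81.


Q = 67.2 * 1e6 / (1000 * 9.81 * 115.3 * 0.85) = 69.8960 m^3/s


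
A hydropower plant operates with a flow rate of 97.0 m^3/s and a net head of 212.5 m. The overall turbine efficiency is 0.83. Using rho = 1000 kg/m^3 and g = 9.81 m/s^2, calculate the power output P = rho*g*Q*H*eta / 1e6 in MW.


P = 1000 * 9.81 * 97.0 * 212.5 * 0.83 / 1e6 = 167.8332 MW


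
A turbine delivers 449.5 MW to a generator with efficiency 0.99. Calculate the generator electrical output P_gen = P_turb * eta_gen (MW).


P_gen = 449.5 * 0.99 = 445.0050 MW


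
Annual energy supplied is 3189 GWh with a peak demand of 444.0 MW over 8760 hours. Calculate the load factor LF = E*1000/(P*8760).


LF = 3189 * 1000 / (444.0 * 8760) = 0.8199


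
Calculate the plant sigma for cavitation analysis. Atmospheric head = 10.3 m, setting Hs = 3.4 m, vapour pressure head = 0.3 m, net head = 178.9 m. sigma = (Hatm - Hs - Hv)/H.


sigma = (10.3 - 3.4 - 0.3) / 178.9 = 0.0369


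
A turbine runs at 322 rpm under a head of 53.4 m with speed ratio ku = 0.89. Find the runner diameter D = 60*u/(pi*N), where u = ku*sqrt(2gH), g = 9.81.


u = 0.89 * sqrt(2*9.81*53.4) = 28.8078 m/s
D = 60 * 28.8078 / (pi * 322) = 1.7087 m


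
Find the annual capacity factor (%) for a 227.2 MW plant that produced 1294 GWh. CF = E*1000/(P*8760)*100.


CF = 1294 * 1000 / (227.2 * 8760) * 100 = 65.0162 %


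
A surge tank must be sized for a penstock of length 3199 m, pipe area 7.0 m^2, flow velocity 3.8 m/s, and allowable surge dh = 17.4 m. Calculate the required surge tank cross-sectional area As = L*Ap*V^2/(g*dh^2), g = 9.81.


As = 3199 * 7.0 * 3.8^2 / (9.81 * 17.4^2) = 108.8709 m^2


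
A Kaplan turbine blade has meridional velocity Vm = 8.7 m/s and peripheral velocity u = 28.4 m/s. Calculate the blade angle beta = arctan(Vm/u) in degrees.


beta = arctan(8.7 / 28.4) = 17.0318 degrees


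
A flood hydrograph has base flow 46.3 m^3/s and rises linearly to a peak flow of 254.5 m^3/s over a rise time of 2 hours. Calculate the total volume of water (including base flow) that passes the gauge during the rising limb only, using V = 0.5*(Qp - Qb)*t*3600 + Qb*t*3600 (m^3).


V = 0.5*(254.5 - 46.3)*2*3600 + 46.3*2*3600 = 1.0829e+06 m^3


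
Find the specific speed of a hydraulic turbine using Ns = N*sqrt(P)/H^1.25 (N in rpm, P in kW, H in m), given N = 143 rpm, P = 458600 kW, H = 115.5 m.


Ns = 143 * 458600^0.5 / 115.5^1.25 = 255.7559


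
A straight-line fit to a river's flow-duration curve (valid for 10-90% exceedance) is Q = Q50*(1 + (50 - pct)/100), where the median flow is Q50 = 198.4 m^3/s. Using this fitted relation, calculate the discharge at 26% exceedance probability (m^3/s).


Q = 198.4 * (1 + (50 - 26)/100) = 246.0160 m^3/s


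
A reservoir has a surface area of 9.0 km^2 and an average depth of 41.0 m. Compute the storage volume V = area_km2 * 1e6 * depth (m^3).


V = 9.0 * 1e6 * 41.0 = 3.6900e+08 m^3


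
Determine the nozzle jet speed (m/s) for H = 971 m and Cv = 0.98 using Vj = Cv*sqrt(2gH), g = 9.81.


Vj = 0.98 * sqrt(2*9.81*971) = 135.2649 m/s


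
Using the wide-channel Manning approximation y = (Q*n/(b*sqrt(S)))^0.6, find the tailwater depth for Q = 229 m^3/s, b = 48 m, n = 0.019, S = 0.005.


y = (229 * 0.019 / (48 * 0.005^0.5))^0.6 = 1.1607 m


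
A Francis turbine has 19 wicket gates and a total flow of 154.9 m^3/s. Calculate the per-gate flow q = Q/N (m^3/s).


q = 154.9 / 19 = 8.1526 m^3/s


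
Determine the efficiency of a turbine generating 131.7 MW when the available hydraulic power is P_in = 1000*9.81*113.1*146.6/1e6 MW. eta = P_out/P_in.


P_in = 1000 * 9.81 * 113.1 * 146.6 / 1e6 = 162.6543 MW
eta = 131.7 / 162.6543 = 0.8097


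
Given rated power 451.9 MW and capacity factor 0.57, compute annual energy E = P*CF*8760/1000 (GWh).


E = 451.9 * 0.57 * 8760 / 1000 = 2256.4271 GWh


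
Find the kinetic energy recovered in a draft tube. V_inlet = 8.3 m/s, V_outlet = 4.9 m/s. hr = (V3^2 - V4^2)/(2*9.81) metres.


hr = (8.3^2 - 4.9^2) / (2*9.81) = 2.2875 m


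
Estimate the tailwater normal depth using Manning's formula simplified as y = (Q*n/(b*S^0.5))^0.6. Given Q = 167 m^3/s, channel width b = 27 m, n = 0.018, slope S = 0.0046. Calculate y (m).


y = (167 * 0.018 / (27 * 0.0046^0.5))^0.6 = 1.3463 m


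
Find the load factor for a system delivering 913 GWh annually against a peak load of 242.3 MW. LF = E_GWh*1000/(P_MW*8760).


LF = 913 * 1000 / (242.3 * 8760) = 0.4301


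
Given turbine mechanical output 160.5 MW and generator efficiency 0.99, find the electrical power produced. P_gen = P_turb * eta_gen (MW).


P_gen = 160.5 * 0.99 = 158.8950 MW


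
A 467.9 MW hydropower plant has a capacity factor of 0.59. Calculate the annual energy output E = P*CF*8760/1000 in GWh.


E = 467.9 * 0.59 * 8760 / 1000 = 2418.2944 GWh


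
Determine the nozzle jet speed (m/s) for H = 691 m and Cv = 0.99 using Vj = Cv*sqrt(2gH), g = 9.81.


Vj = 0.99 * sqrt(2*9.81*691) = 115.2720 m/s


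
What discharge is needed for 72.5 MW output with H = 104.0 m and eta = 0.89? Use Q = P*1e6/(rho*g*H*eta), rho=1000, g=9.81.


Q = 72.5 * 1e6 / (1000 * 9.81 * 104.0 * 0.89) = 79.8446 m^3/s


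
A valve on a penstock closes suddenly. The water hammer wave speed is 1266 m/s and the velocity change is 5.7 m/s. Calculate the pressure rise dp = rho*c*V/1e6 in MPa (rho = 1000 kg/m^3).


dp = 1000 * 1266 * 5.7 / 1e6 = 7.2162 MPa


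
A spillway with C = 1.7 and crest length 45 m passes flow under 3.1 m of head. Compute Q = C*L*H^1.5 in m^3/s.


Q = 1.7 * 45 * 3.1^1.5 = 417.5457 m^3/s


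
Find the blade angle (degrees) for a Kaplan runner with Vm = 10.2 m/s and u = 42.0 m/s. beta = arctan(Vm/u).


beta = arctan(10.2 / 42.0) = 13.6504 degrees


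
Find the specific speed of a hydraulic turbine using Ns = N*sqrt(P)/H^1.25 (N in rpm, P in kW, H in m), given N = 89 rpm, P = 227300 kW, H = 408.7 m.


Ns = 89 * 227300^0.5 / 408.7^1.25 = 23.0905


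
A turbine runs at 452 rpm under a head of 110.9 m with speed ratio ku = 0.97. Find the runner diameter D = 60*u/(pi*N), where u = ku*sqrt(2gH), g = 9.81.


u = 0.97 * sqrt(2*9.81*110.9) = 45.2467 m/s
D = 60 * 45.2467 / (pi * 452) = 1.9118 m


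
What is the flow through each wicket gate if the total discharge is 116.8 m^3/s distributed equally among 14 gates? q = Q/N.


q = 116.8 / 14 = 8.3429 m^3/s


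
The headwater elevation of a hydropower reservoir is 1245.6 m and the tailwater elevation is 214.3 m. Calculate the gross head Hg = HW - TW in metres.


Hg = 1245.6 - 214.3 = 1031.3000 m


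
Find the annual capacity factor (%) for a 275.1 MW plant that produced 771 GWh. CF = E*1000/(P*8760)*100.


CF = 771 * 1000 / (275.1 * 8760) * 100 = 31.9933 %


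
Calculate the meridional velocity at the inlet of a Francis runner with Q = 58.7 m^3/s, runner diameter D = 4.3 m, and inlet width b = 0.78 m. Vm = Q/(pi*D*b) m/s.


Vm = 58.7 / (pi * 4.3 * 0.78) = 5.5709 m/s


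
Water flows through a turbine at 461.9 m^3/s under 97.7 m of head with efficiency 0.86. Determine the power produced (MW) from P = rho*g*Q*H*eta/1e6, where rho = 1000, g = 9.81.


P = 1000 * 9.81 * 461.9 * 97.7 * 0.86 / 1e6 = 380.7238 MW


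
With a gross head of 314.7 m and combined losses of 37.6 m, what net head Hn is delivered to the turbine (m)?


Hn = 314.7 - 37.6 = 277.1000 m


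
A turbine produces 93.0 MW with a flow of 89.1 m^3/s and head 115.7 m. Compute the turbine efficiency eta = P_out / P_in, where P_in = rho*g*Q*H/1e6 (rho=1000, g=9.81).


P_in = 1000 * 9.81 * 89.1 * 115.7 / 1e6 = 101.1300 MW
eta = 93.0 / 101.1300 = 0.9196


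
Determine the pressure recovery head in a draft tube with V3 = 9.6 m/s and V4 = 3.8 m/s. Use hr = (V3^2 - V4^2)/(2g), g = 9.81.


hr = (9.6^2 - 3.8^2) / (2*9.81) = 3.9613 m


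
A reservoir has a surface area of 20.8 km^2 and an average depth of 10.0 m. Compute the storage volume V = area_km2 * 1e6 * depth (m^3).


V = 20.8 * 1e6 * 10.0 = 2.0800e+08 m^3


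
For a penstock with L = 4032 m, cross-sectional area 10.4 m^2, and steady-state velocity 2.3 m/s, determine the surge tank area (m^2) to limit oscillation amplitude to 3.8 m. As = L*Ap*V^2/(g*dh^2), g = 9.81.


As = 4032 * 10.4 * 2.3^2 / (9.81 * 3.8^2) = 1565.9336 m^2


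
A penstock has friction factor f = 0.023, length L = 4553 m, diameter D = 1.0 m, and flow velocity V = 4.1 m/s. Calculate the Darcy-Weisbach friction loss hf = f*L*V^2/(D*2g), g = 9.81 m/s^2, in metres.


hf = 0.023 * 4553 * 4.1^2 / (1.0 * 2 * 9.81) = 89.7210 m


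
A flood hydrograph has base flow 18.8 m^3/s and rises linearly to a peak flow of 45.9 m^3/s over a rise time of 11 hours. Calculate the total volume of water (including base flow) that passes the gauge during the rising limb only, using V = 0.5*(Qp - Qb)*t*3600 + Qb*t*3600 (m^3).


V = 0.5*(45.9 - 18.8)*11*3600 + 18.8*11*3600 = 1.2811e+06 m^3


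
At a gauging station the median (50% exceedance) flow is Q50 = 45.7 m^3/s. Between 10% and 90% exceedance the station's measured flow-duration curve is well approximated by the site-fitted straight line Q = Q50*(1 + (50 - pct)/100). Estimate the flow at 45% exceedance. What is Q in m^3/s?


Q = 45.7 * (1 + (50 - 45)/100) = 47.9850 m^3/s


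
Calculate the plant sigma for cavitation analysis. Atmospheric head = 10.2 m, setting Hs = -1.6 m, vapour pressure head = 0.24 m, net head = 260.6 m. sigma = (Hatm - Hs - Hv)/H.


sigma = (10.2 - (-1.6) - 0.24) / 260.6 = 0.0444


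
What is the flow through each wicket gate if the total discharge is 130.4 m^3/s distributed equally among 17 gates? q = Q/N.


q = 130.4 / 17 = 7.6706 m^3/s


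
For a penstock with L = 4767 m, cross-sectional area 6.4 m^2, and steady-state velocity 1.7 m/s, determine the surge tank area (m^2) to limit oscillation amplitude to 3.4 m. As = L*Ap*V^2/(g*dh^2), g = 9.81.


As = 4767 * 6.4 * 1.7^2 / (9.81 * 3.4^2) = 777.4924 m^2


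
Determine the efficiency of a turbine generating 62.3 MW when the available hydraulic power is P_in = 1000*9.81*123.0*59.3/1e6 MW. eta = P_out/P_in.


P_in = 1000 * 9.81 * 123.0 * 59.3 / 1e6 = 71.5532 MW
eta = 62.3 / 71.5532 = 0.8707


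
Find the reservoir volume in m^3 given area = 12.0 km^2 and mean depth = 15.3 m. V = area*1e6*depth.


V = 12.0 * 1e6 * 15.3 = 1.8360e+08 m^3


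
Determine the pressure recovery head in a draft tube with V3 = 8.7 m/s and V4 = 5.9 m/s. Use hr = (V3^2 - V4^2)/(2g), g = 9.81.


hr = (8.7^2 - 5.9^2) / (2*9.81) = 2.0836 m


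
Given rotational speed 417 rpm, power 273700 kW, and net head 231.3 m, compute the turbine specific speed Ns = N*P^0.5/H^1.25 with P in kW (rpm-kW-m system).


Ns = 417 * 273700^0.5 / 231.3^1.25 = 241.8544


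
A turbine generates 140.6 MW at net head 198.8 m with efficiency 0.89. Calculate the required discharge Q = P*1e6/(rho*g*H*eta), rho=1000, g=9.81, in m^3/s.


Q = 140.6 * 1e6 / (1000 * 9.81 * 198.8 * 0.89) = 81.0046 m^3/s


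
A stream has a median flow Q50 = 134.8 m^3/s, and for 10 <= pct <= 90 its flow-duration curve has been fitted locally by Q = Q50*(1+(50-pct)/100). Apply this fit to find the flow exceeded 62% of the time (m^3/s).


Q = 134.8 * (1 + (50 - 62)/100) = 118.6240 m^3/s


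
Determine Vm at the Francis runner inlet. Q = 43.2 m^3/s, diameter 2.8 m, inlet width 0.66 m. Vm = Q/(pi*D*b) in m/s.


Vm = 43.2 / (pi * 2.8 * 0.66) = 7.4410 m/s


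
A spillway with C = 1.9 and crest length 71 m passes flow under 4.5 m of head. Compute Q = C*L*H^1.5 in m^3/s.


Q = 1.9 * 71 * 4.5^1.5 = 1287.7475 m^3/s


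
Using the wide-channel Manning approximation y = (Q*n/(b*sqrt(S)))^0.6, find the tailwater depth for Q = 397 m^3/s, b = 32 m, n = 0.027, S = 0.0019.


y = (397 * 0.027 / (32 * 0.0019^0.5))^0.6 = 3.3992 m


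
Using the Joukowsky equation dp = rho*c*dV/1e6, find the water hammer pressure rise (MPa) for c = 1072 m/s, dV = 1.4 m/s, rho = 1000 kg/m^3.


dp = 1000 * 1072 * 1.4 / 1e6 = 1.5008 MPa


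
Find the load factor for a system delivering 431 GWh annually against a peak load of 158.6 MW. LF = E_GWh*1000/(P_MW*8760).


LF = 431 * 1000 / (158.6 * 8760) = 0.3102


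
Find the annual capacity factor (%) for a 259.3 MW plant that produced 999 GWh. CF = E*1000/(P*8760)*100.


CF = 999 * 1000 / (259.3 * 8760) * 100 = 43.9804 %


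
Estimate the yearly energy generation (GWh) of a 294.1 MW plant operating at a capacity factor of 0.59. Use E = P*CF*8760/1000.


E = 294.1 * 0.59 * 8760 / 1000 = 1520.0264 GWh


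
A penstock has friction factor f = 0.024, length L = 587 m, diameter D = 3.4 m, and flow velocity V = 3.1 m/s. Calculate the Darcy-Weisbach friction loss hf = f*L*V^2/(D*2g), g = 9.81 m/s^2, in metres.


hf = 0.024 * 587 * 3.1^2 / (3.4 * 2 * 9.81) = 2.0295 m


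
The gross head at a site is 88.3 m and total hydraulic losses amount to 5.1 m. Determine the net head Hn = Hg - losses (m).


Hn = 88.3 - 5.1 = 83.2000 m


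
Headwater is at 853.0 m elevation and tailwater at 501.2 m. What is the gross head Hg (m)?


Hg = 853.0 - 501.2 = 351.8000 m


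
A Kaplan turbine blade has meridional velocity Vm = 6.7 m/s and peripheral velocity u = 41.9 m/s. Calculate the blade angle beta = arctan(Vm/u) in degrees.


beta = arctan(6.7 / 41.9) = 9.0849 degrees


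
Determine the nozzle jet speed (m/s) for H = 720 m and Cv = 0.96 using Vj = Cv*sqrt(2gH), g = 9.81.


Vj = 0.96 * sqrt(2*9.81*720) = 114.1004 m/s


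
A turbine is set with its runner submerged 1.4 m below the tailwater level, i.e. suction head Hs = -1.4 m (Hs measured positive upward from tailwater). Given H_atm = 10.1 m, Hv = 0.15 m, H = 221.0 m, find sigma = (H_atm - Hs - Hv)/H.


sigma = (10.1 - (-1.4) - 0.15) / 221.0 = 0.0514


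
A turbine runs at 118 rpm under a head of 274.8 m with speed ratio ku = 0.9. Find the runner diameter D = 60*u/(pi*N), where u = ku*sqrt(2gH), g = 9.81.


u = 0.9 * sqrt(2*9.81*274.8) = 66.0846 m/s
D = 60 * 66.0846 / (pi * 118) = 10.6960 m


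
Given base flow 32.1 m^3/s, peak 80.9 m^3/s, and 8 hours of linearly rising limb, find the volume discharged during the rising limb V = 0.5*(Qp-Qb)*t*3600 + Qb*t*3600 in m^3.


V = 0.5*(80.9 - 32.1)*8*3600 + 32.1*8*3600 = 1.6272e+06 m^3


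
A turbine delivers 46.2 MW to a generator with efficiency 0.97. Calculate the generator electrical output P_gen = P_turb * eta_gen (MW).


P_gen = 46.2 * 0.97 = 44.8140 MW


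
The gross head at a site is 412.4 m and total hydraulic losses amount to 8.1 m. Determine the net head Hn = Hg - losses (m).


Hn = 412.4 - 8.1 = 404.3000 m


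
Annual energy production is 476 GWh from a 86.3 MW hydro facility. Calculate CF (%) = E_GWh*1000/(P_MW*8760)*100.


CF = 476 * 1000 / (86.3 * 8760) * 100 = 62.9640 %


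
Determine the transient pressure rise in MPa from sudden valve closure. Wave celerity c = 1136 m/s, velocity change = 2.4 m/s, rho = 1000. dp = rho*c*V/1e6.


dp = 1000 * 1136 * 2.4 / 1e6 = 2.7264 MPa


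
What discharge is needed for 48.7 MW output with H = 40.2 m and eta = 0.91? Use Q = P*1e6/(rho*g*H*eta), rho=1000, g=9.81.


Q = 48.7 * 1e6 / (1000 * 9.81 * 40.2 * 0.91) = 135.7040 m^3/s


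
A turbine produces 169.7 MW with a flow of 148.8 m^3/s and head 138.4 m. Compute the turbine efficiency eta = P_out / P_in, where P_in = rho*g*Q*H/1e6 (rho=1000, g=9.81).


P_in = 1000 * 9.81 * 148.8 * 138.4 / 1e6 = 202.0264 MW
eta = 169.7 / 202.0264 = 0.8400


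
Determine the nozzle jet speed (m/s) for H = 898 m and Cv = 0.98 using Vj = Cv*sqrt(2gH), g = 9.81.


Vj = 0.98 * sqrt(2*9.81*898) = 130.0810 m/s


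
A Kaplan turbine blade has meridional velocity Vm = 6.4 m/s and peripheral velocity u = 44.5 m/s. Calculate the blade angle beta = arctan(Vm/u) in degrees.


beta = arctan(6.4 / 44.5) = 8.1842 degrees


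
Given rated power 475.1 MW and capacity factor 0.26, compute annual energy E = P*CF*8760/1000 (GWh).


E = 475.1 * 0.26 * 8760 / 1000 = 1082.0878 GWh


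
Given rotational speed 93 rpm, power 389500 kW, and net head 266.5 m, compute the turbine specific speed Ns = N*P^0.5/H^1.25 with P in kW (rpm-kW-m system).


Ns = 93 * 389500^0.5 / 266.5^1.25 = 53.9033


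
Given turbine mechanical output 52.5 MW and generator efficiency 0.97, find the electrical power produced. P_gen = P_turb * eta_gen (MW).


P_gen = 52.5 * 0.97 = 50.9250 MW


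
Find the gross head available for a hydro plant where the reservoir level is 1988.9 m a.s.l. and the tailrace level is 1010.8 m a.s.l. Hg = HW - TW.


Hg = 1988.9 - 1010.8 = 978.1000 m


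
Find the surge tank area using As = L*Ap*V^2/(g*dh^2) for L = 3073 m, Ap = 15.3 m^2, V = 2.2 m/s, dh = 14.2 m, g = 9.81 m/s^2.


As = 3073 * 15.3 * 2.2^2 / (9.81 * 14.2^2) = 115.0413 m^2


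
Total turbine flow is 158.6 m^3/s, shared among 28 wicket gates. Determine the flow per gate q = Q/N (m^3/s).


q = 158.6 / 28 = 5.6643 m^3/s


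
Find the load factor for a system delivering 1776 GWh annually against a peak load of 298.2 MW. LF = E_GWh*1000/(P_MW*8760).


LF = 1776 * 1000 / (298.2 * 8760) = 0.6799


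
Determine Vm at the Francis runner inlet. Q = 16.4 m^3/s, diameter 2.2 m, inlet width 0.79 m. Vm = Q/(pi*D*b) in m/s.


Vm = 16.4 / (pi * 2.2 * 0.79) = 3.0036 m/s


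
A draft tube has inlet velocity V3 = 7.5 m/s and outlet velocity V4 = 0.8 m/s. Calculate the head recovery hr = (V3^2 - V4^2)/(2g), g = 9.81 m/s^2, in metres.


hr = (7.5^2 - 0.8^2) / (2*9.81) = 2.8344 m


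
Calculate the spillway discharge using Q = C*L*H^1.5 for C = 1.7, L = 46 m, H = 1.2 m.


Q = 1.7 * 46 * 1.2^1.5 = 102.7966 m^3/s


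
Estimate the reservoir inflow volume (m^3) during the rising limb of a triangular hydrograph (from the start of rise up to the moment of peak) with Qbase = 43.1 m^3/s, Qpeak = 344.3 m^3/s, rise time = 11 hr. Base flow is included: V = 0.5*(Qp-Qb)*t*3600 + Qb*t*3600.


V = 0.5*(344.3 - 43.1)*11*3600 + 43.1*11*3600 = 7.6705e+06 m^3


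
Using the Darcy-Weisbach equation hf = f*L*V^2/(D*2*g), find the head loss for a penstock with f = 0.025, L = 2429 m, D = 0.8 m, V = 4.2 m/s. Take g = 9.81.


hf = 0.025 * 2429 * 4.2^2 / (0.8 * 2 * 9.81) = 68.2460 m


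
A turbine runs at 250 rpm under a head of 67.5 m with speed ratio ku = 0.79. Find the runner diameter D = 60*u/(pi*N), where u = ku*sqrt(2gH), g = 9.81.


u = 0.79 * sqrt(2*9.81*67.5) = 28.7494 m/s
D = 60 * 28.7494 / (pi * 250) = 2.1963 m


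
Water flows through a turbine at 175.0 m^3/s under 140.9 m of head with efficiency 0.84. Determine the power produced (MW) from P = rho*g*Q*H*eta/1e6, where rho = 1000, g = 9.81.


P = 1000 * 9.81 * 175.0 * 140.9 * 0.84 / 1e6 = 203.1877 MW


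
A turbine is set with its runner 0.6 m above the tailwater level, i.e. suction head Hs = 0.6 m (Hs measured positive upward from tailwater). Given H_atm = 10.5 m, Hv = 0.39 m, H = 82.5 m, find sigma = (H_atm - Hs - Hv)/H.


sigma = (10.5 - 0.6 - 0.39) / 82.5 = 0.1153


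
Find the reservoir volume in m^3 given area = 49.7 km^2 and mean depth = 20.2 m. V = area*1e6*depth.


V = 49.7 * 1e6 * 20.2 = 1.0039e+09 m^3


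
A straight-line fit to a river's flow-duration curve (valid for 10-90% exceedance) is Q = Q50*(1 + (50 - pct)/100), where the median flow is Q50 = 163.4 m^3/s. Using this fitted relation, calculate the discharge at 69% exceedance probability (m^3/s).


Q = 163.4 * (1 + (50 - 69)/100) = 132.3540 m^3/s


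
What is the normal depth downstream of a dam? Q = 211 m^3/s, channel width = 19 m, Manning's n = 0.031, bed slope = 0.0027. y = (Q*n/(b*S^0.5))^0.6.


y = (211 * 0.031 / (19 * 0.0027^0.5))^0.6 = 3.1097 m


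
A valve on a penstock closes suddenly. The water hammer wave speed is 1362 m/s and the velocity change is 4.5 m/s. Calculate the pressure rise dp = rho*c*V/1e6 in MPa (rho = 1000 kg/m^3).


dp = 1000 * 1362 * 4.5 / 1e6 = 6.1290 MPa


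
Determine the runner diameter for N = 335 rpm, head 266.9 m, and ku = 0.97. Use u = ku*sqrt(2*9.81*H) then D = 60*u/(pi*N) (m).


u = 0.97 * sqrt(2*9.81*266.9) = 70.1933 m/s
D = 60 * 70.1933 / (pi * 335) = 4.0018 m


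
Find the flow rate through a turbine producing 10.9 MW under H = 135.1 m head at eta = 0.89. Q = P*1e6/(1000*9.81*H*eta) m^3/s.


Q = 10.9 * 1e6 / (1000 * 9.81 * 135.1 * 0.89) = 9.2409 m^3/s


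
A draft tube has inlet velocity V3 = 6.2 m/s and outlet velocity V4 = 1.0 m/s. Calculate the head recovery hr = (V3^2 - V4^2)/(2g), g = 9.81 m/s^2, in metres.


hr = (6.2^2 - 1.0^2) / (2*9.81) = 1.9083 m


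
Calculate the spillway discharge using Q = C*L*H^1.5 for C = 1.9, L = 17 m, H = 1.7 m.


Q = 1.9 * 17 * 1.7^1.5 = 71.5939 m^3/s


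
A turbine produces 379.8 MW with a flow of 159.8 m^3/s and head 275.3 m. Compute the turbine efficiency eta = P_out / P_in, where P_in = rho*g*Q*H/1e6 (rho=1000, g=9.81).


P_in = 1000 * 9.81 * 159.8 * 275.3 / 1e6 = 431.5707 MW
eta = 379.8 / 431.5707 = 0.8800


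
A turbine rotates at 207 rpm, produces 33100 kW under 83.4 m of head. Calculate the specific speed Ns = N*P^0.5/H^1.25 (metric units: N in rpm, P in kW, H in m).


Ns = 207 * 33100^0.5 / 83.4^1.25 = 149.4262


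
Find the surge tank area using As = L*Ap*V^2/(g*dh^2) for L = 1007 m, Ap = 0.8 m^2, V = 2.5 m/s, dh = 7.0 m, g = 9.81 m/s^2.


As = 1007 * 0.8 * 2.5^2 / (9.81 * 7.0^2) = 10.4745 m^2


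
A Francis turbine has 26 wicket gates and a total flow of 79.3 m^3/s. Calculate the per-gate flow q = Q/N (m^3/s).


q = 79.3 / 26 = 3.0500 m^3/s


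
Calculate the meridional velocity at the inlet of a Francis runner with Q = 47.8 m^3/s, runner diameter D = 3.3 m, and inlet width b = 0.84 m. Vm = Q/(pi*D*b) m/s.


Vm = 47.8 / (pi * 3.3 * 0.84) = 5.4889 m/s


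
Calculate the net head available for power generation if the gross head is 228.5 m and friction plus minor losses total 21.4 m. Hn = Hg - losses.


Hn = 228.5 - 21.4 = 207.1000 m


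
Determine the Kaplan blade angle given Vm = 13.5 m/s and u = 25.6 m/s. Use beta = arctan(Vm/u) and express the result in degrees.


beta = arctan(13.5 / 25.6) = 27.8046 degrees


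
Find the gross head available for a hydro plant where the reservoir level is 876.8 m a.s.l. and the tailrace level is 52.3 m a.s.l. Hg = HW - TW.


Hg = 876.8 - 52.3 = 824.5000 m


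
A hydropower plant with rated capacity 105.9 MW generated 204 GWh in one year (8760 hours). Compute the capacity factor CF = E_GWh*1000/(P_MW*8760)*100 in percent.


CF = 204 * 1000 / (105.9 * 8760) * 100 = 21.9902 %


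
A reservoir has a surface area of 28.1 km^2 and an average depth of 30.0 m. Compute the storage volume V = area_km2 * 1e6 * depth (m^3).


V = 28.1 * 1e6 * 30.0 = 8.4300e+08 m^3


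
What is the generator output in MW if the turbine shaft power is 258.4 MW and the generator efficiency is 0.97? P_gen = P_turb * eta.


P_gen = 258.4 * 0.97 = 250.6480 MW


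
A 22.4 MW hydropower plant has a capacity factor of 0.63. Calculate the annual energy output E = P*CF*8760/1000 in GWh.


E = 22.4 * 0.63 * 8760 / 1000 = 123.6211 GWh


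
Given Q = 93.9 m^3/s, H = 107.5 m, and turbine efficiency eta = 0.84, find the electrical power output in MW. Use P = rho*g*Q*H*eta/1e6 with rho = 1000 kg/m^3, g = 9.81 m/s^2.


P = 1000 * 9.81 * 93.9 * 107.5 * 0.84 / 1e6 = 83.1807 MW


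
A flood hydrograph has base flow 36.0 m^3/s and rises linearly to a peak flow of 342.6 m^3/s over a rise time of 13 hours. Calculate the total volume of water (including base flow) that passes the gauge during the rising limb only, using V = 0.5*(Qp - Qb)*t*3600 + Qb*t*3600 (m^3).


V = 0.5*(342.6 - 36.0)*13*3600 + 36.0*13*3600 = 8.8592e+06 m^3


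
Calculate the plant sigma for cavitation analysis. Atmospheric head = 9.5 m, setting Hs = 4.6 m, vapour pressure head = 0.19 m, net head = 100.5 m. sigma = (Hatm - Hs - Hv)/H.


sigma = (9.5 - 4.6 - 0.19) / 100.5 = 0.0469


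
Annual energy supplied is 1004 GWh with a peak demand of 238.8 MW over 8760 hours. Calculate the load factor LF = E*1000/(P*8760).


LF = 1004 * 1000 / (238.8 * 8760) = 0.4799


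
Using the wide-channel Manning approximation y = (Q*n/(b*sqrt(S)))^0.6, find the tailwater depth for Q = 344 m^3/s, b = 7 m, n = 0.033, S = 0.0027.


y = (344 * 0.033 / (7 * 0.0027^0.5))^0.6 = 7.8809 m


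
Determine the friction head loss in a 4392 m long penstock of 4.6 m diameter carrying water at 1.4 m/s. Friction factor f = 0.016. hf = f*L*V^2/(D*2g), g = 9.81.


hf = 0.016 * 4392 * 1.4^2 / (4.6 * 2 * 9.81) = 1.5261 m


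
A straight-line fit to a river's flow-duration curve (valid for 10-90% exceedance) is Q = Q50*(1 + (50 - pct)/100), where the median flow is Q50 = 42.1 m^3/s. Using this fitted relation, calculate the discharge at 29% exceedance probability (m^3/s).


Q = 42.1 * (1 + (50 - 29)/100) = 50.9410 m^3/s


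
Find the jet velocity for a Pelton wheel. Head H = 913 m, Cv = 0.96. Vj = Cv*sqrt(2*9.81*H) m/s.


Vj = 0.96 * sqrt(2*9.81*913) = 128.4861 m/s


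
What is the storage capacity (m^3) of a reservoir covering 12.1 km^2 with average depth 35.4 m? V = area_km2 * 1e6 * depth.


V = 12.1 * 1e6 * 35.4 = 4.2834e+08 m^3


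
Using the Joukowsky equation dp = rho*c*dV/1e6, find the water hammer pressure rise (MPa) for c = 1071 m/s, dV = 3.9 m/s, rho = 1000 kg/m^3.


dp = 1000 * 1071 * 3.9 / 1e6 = 4.1769 MPa


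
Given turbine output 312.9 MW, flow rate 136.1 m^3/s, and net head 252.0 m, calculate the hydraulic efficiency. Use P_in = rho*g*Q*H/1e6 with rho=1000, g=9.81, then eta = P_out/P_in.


P_in = 1000 * 9.81 * 136.1 * 252.0 / 1e6 = 336.4555 MW
eta = 312.9 / 336.4555 = 0.9300


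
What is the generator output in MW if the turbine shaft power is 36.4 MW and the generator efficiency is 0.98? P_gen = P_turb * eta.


P_gen = 36.4 * 0.98 = 35.6720 MW


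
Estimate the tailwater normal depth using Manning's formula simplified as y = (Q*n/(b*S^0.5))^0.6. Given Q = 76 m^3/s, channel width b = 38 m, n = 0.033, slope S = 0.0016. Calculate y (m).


y = (76 * 0.033 / (38 * 0.0016^0.5))^0.6 = 1.3505 m


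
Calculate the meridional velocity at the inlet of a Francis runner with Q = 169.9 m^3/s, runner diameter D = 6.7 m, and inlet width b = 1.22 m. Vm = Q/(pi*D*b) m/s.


Vm = 169.9 / (pi * 6.7 * 1.22) = 6.6162 m/s


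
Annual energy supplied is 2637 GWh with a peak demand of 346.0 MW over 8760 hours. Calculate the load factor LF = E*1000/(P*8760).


LF = 2637 * 1000 / (346.0 * 8760) = 0.8700


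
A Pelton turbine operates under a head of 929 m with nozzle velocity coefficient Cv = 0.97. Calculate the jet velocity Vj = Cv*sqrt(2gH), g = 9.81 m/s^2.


Vj = 0.97 * sqrt(2*9.81*929) = 130.9571 m/s


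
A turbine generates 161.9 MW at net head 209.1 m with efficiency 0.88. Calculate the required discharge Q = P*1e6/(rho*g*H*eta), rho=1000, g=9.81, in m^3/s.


Q = 161.9 * 1e6 / (1000 * 9.81 * 209.1 * 0.88) = 89.6894 m^3/s


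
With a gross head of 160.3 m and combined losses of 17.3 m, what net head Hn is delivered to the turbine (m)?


Hn = 160.3 - 17.3 = 143.0000 m


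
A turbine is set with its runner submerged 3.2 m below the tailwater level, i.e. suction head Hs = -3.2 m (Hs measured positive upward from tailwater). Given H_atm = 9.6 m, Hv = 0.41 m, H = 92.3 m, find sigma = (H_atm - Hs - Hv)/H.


sigma = (9.6 - (-3.2) - 0.41) / 92.3 = 0.1342


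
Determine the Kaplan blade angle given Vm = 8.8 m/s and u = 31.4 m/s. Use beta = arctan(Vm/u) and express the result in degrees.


beta = arctan(8.8 / 31.4) = 15.6558 degrees


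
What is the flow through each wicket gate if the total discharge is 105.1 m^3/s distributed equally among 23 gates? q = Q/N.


q = 105.1 / 23 = 4.5696 m^3/s


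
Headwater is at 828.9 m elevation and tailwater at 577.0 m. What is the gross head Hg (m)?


Hg = 828.9 - 577.0 = 251.9000 m


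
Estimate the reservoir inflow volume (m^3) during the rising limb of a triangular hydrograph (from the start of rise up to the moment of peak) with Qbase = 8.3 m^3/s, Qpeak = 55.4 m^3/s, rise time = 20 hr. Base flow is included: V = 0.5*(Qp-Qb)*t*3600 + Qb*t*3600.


V = 0.5*(55.4 - 8.3)*20*3600 + 8.3*20*3600 = 2.2932e+06 m^3


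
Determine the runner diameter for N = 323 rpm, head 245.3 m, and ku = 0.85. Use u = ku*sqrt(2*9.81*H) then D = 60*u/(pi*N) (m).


u = 0.85 * sqrt(2*9.81*245.3) = 58.9681 m/s
D = 60 * 58.9681 / (pi * 323) = 3.4867 m


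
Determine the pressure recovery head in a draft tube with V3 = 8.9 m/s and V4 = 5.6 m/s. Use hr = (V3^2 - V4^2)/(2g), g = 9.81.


hr = (8.9^2 - 5.6^2) / (2*9.81) = 2.4388 m


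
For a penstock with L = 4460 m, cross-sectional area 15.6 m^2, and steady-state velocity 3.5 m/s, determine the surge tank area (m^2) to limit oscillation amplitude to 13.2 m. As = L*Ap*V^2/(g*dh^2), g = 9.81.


As = 4460 * 15.6 * 3.5^2 / (9.81 * 13.2^2) = 498.6303 m^2


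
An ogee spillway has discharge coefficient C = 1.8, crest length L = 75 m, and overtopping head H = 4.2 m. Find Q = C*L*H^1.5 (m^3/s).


Q = 1.8 * 75 * 4.2^1.5 = 1162.0042 m^3/s


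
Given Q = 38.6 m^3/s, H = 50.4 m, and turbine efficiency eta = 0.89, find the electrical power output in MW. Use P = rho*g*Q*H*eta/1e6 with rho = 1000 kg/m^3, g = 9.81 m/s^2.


P = 1000 * 9.81 * 38.6 * 50.4 * 0.89 / 1e6 = 16.9854 MW


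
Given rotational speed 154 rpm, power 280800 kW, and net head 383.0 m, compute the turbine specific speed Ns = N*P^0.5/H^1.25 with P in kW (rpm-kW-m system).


Ns = 154 * 280800^0.5 / 383.0^1.25 = 48.1638


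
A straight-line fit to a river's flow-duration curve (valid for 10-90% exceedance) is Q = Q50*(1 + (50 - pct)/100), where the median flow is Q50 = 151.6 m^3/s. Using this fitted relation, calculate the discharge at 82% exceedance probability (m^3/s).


Q = 151.6 * (1 + (50 - 82)/100) = 103.0880 m^3/s


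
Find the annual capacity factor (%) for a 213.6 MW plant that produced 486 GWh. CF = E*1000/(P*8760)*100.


CF = 486 * 1000 / (213.6 * 8760) * 100 = 25.9735 %


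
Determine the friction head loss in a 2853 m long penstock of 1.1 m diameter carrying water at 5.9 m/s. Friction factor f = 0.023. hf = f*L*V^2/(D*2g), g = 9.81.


hf = 0.023 * 2853 * 5.9^2 / (1.1 * 2 * 9.81) = 105.8381 m


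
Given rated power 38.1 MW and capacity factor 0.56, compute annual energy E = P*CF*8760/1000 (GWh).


E = 38.1 * 0.56 * 8760 / 1000 = 186.9034 GWh


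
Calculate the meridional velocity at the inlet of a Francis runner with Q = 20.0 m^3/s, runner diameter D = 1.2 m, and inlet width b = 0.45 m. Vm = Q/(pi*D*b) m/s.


Vm = 20.0 / (pi * 1.2 * 0.45) = 11.7893 m/s


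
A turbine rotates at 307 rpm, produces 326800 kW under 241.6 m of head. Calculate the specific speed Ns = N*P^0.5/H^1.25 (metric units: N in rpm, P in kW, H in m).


Ns = 307 * 326800^0.5 / 241.6^1.25 = 184.2503


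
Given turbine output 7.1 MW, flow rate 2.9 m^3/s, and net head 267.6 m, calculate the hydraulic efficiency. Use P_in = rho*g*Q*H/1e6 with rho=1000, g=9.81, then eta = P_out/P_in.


P_in = 1000 * 9.81 * 2.9 * 267.6 / 1e6 = 7.6130 MW
eta = 7.1 / 7.6130 = 0.9326


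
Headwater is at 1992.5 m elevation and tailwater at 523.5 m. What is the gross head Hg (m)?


Hg = 1992.5 - 523.5 = 1469.0000 m


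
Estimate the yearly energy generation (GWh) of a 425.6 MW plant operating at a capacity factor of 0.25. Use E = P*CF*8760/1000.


E = 425.6 * 0.25 * 8760 / 1000 = 932.0640 GWh


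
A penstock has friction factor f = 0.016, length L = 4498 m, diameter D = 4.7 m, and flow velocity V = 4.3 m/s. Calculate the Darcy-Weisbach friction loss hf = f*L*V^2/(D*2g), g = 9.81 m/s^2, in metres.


hf = 0.016 * 4498 * 4.3^2 / (4.7 * 2 * 9.81) = 14.4304 m


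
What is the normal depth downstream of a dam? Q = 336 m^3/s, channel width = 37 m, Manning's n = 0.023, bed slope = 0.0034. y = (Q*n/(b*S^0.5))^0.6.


y = (336 * 0.023 / (37 * 0.0034^0.5))^0.6 = 2.1502 m


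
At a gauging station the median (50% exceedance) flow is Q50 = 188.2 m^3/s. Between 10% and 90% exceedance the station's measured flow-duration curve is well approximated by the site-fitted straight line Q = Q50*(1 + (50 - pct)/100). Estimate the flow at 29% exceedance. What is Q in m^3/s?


Q = 188.2 * (1 + (50 - 29)/100) = 227.7220 m^3/s


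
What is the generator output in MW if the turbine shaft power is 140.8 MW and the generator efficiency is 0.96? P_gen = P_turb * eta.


P_gen = 140.8 * 0.96 = 135.1680 MW


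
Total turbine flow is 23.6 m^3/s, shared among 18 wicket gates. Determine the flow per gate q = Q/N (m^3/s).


q = 23.6 / 18 = 1.3111 m^3/s


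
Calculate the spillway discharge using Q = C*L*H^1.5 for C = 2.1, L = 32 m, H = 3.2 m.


Q = 2.1 * 32 * 3.2^1.5 = 384.6752 m^3/s


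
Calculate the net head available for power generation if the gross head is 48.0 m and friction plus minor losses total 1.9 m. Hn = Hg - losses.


Hn = 48.0 - 1.9 = 46.1000 m


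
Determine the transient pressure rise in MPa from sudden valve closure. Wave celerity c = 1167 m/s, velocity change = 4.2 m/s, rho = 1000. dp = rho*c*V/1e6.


dp = 1000 * 1167 * 4.2 / 1e6 = 4.9014 MPa


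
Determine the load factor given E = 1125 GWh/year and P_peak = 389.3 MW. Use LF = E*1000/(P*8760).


LF = 1125 * 1000 / (389.3 * 8760) = 0.3299


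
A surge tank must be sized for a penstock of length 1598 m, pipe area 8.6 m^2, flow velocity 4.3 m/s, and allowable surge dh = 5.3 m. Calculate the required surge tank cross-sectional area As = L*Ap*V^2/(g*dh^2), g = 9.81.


As = 1598 * 8.6 * 4.3^2 / (9.81 * 5.3^2) = 922.1284 m^2


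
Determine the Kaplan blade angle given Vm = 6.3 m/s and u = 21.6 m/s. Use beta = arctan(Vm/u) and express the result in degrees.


beta = arctan(6.3 / 21.6) = 16.2602 degrees


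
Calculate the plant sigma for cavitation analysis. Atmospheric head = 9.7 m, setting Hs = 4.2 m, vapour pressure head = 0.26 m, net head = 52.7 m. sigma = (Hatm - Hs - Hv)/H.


sigma = (9.7 - 4.2 - 0.26) / 52.7 = 0.0994


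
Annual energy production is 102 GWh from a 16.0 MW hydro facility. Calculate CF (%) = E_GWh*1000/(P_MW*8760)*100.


CF = 102 * 1000 / (16.0 * 8760) * 100 = 72.7740 %


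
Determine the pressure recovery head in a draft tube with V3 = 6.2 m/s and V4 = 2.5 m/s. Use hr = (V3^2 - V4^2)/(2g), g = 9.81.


hr = (6.2^2 - 2.5^2) / (2*9.81) = 1.6407 m


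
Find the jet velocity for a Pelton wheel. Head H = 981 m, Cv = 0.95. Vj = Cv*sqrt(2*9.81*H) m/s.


Vj = 0.95 * sqrt(2*9.81*981) = 131.7976 m/s


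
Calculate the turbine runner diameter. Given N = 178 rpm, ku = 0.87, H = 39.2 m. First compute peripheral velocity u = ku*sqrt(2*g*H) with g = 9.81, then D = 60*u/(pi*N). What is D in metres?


u = 0.87 * sqrt(2*9.81*39.2) = 24.1275 m/s
D = 60 * 24.1275 / (pi * 178) = 2.5888 m


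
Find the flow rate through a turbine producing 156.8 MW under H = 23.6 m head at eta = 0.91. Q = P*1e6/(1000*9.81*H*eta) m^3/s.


Q = 156.8 * 1e6 / (1000 * 9.81 * 23.6 * 0.91) = 744.2582 m^3/s


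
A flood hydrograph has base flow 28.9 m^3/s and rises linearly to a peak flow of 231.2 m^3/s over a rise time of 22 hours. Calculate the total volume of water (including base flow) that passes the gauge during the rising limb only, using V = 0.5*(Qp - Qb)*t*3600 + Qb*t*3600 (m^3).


V = 0.5*(231.2 - 28.9)*22*3600 + 28.9*22*3600 = 1.0300e+07 m^3


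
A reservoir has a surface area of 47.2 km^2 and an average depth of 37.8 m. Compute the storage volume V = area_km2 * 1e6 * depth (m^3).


V = 47.2 * 1e6 * 37.8 = 1.7842e+09 m^3


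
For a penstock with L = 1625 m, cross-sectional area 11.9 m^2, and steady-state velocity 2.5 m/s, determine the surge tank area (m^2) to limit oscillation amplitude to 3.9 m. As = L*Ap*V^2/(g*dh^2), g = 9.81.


As = 1625 * 11.9 * 2.5^2 / (9.81 * 3.9^2) = 809.9946 m^2


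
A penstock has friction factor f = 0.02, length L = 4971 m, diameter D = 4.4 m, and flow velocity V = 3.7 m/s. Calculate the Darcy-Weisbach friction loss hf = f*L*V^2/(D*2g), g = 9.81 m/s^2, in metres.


hf = 0.02 * 4971 * 3.7^2 / (4.4 * 2 * 9.81) = 15.7661 m
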